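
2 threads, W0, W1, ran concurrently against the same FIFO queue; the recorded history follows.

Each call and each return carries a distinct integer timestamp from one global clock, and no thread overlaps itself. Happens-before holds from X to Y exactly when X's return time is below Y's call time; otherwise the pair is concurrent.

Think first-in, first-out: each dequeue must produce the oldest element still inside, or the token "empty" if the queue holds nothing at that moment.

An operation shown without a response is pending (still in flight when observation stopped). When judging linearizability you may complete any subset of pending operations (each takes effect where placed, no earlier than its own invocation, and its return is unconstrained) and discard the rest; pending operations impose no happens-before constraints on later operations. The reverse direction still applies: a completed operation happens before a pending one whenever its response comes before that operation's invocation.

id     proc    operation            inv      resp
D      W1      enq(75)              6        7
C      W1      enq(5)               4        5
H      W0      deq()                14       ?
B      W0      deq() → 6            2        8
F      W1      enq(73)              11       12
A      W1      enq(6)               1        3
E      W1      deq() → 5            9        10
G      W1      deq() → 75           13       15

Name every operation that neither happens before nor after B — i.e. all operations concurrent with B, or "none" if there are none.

B spans [2,8]: anything still running between times 2 and 8 counts as concurrent
A [1,3]: concurrent
C [4,5]: concurrent
D [6,7]: concurrent
E [9,10]: after
F [11,12]: after
G [13,15]: after
H [14,…): after

A, C, D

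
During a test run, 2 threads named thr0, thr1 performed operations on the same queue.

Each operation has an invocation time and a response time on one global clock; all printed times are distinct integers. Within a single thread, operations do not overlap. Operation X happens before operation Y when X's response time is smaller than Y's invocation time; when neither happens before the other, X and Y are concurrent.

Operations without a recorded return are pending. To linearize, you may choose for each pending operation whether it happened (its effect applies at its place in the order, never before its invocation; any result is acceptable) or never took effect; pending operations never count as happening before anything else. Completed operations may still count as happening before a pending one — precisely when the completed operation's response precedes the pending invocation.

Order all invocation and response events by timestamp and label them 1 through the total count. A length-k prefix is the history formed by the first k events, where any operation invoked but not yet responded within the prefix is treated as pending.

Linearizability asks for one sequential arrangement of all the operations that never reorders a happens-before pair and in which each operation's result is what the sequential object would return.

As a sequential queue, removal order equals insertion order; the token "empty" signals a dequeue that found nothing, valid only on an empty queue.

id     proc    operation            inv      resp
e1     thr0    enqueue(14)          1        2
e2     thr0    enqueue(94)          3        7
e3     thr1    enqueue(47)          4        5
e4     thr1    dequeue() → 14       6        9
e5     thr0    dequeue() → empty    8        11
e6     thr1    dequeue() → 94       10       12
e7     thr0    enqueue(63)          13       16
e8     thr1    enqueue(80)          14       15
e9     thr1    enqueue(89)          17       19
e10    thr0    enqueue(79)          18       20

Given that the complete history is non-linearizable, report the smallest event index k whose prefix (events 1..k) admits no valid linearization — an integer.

events 1..10 are linearizable, e.g. via e1, e2, e3, e4:
step 1: e1 enqueue(14) — queue <14>
step 2: e2 enqueue(94) — queue <14,94>
step 3: e3 enqueue(47) — queue <14,94,47>
step 4: e4 dequeue() → 14 — queue <94,47>
once event 11 joins (e5's response, time 11), exhaustive search finds no witness
including or dropping the 1 pending operation (e6) in any combination fails
e.g. e1, e2, e3, e4, e5 (pending dropped): illegal at step 5, since e5 dequeue() → empty cannot apply there
e.g. e1, e2, e3, e5, e4 (pending dropped): illegal at step 4, since e5 dequeue() → empty cannot apply there

11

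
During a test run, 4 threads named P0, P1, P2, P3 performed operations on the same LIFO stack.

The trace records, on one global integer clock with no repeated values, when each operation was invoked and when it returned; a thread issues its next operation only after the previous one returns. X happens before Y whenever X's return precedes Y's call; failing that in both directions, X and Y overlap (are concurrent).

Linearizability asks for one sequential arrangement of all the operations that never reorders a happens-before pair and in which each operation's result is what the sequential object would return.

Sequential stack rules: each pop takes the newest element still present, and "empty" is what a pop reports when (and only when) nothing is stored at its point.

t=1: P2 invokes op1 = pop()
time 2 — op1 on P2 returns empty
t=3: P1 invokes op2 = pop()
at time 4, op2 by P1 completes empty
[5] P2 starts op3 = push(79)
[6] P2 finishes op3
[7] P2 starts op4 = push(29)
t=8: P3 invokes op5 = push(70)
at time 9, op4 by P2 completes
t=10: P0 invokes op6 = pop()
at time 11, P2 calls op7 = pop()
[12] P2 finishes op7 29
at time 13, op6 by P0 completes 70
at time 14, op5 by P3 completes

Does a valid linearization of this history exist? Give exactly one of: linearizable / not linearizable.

a witness: op1, op2, op3, op4, op5, op6, op7
step 1: op1 pop() → empty — stack <>
step 2: op2 pop() → empty — stack <>
step 3: op3 push(79) — stack <79>
step 4: op4 push(29) — stack <79,29>
step 5: op5 push(70) — stack <79,29,70>
step 6: op6 pop() → 70 — stack <79,29>
step 7: op7 pop() → 29 — stack <79>

linearizable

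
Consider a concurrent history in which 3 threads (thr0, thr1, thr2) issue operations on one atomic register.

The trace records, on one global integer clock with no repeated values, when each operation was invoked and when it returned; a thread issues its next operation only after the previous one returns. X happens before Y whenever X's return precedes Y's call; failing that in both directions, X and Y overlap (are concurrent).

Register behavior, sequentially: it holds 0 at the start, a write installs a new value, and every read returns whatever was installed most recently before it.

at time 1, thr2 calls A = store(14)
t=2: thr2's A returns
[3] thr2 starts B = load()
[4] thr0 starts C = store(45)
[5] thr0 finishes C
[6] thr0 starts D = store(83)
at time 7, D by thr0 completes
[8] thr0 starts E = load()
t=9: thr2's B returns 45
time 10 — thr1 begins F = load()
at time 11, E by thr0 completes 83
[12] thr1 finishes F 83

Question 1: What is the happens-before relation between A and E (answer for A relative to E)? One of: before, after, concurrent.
A spans [1,2], E spans [8,11]
resp(A)=2 < inv(E)=8

before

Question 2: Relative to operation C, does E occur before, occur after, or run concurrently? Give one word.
E spans [8,11], C spans [4,5]
resp(C)=5 < inv(E)=8

after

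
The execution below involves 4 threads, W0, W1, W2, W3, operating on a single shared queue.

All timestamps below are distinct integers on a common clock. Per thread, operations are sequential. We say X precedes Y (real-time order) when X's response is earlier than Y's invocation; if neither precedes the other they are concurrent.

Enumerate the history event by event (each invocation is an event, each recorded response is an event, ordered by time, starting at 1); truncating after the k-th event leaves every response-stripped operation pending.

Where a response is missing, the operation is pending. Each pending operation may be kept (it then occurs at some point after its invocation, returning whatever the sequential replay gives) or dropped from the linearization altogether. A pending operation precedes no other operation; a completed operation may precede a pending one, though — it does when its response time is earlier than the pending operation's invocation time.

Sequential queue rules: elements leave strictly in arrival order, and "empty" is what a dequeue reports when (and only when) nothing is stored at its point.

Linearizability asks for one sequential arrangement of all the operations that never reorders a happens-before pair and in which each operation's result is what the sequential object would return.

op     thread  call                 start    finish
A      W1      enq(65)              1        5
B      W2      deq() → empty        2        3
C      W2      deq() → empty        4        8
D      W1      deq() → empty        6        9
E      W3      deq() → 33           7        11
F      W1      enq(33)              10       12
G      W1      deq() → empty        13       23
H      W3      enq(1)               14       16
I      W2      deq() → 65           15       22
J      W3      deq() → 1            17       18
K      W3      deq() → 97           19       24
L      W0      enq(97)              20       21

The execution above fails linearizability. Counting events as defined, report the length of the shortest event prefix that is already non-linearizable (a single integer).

events 1..10 are linearizable; a witness order is B, A, E, C, D:
step 1: B deq() → empty — queue <>
step 2: A enq(65) — queue <65>
step 3: E deq() (pending, included) — queue <>
step 4: C deq() → empty — queue <>
step 5: D deq() → empty — queue <>
include event 11 — E responding at 11 — and every candidate order breaks
completion choices over the 1 pending operation (F) were checked; none helps
e.g. A, B, C, D, E (pending dropped): illegal at step 2, since B deq() → empty cannot apply there
e.g. A, B, C, E, D (pending dropped): illegal at step 2, since B deq() → empty cannot apply there

11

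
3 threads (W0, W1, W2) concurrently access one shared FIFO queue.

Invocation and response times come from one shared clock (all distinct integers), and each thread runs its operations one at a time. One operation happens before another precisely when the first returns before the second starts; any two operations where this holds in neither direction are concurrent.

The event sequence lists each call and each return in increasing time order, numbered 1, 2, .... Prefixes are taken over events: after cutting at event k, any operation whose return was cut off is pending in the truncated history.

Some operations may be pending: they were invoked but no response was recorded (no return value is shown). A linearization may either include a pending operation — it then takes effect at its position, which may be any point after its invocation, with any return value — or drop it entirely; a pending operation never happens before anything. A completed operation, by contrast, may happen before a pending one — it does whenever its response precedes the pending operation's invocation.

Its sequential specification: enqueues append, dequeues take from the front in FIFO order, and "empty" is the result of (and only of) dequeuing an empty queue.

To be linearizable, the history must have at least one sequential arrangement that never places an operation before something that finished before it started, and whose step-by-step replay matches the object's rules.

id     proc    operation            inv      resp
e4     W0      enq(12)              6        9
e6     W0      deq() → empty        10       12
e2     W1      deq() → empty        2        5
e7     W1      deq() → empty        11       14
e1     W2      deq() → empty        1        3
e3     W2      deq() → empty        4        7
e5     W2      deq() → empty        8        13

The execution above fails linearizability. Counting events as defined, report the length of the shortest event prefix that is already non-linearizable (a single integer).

one valid order for events 1..13 is e1, e2, e3, e4, e7, e5, e6:
1. e1 deq() → empty, leaving queue <>
2. e2 deq() → empty, leaving queue <>
3. e3 deq() → empty, leaving queue <>
4. e4 enq(12), leaving queue <12>
5. e7 deq() (pending, included), leaving queue <>
6. e5 deq() → empty, leaving queue <>
7. e6 deq() → empty, leaving queue <>
event 14 — e7's response, time 14 — after it, nothing linearizes
one such order, e1, e2, e3, e4, e5, e6, e7, breaks at step 5 where e5 deq() → empty is illegal
one such order, e1, e2, e3, e4, e5, e7, e6, breaks at step 5 where e5 deq() → empty is illegal

14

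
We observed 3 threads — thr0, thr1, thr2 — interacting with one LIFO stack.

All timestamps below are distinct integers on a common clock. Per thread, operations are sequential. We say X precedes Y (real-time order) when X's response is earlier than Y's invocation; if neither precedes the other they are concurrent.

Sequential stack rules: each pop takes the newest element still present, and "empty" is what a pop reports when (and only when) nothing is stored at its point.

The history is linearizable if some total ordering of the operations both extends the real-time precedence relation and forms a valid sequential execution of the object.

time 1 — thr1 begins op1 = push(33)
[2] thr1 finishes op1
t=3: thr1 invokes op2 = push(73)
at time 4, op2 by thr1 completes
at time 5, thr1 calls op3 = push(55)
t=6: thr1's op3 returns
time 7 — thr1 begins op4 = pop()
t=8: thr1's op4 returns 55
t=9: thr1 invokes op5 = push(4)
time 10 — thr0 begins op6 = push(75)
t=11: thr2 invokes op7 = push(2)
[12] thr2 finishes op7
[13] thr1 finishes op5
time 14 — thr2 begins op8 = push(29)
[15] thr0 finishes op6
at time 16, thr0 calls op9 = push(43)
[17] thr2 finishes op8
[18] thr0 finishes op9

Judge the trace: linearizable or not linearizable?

linearizable

witness order: op1, op2, op3, op4, op5, op6, op7, op8, op9
step 1: op1 push(33) — stack <33>
step 2: op2 push(73) — stack <33,73>
step 3: op3 push(55) — stack <33,73,55>
step 4: op4 pop() → 55 — stack <33,73>
step 5: op5 push(4) — stack <33,73,4>
step 6: op6 push(75) — stack <33,73,4,75>
step 7: op7 push(2) — stack <33,73,4,75,2>
step 8: op8 push(29) — stack <33,73,4,75,2,29>
step 9: op9 push(43) — stack <33,73,4,75,2,29,43>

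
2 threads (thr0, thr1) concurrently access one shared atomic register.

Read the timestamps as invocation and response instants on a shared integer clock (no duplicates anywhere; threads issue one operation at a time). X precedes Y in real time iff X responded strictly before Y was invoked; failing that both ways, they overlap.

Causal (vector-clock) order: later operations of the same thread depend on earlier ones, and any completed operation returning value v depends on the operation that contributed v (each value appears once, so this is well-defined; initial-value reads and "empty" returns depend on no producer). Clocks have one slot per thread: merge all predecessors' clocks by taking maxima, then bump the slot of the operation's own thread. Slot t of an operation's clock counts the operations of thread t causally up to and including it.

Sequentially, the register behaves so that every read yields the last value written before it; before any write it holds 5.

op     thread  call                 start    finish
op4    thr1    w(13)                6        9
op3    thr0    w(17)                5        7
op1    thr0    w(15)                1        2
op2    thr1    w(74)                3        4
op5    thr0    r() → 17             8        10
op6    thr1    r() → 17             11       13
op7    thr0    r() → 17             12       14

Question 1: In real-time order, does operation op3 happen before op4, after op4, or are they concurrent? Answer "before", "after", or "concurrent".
Answer: concurrent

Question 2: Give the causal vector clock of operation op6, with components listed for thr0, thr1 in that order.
Answer: (2, 3)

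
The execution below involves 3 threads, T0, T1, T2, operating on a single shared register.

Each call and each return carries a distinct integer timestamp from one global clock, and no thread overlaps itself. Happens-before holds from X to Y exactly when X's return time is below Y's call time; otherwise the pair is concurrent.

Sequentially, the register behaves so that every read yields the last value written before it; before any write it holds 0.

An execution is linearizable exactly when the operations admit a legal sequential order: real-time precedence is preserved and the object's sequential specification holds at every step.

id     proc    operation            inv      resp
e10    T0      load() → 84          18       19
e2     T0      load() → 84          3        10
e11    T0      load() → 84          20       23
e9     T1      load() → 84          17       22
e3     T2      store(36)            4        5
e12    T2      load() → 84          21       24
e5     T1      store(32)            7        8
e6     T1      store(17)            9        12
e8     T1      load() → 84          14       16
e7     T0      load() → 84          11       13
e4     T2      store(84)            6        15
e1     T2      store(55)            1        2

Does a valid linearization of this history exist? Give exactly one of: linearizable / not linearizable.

witness order: e1, e3, e5, e6, e4, e2, e7, e8, e9, e10, e11, e12
after step 1 (e1 store(55)): value 55
after step 2 (e3 store(36)): value 36
after step 3 (e5 store(32)): value 32
after step 4 (e6 store(17)): value 17
after step 5 (e4 store(84)): value 84
after step 6 (e2 load() → 84): value 84
after step 7 (e7 load() → 84): value 84
after step 8 (e8 load() → 84): value 84
after step 9 (e9 load() → 84): value 84
after step 10 (e10 load() → 84): value 84
after step 11 (e11 load() → 84): value 84
after step 12 (e12 load() → 84): value 84

linearizable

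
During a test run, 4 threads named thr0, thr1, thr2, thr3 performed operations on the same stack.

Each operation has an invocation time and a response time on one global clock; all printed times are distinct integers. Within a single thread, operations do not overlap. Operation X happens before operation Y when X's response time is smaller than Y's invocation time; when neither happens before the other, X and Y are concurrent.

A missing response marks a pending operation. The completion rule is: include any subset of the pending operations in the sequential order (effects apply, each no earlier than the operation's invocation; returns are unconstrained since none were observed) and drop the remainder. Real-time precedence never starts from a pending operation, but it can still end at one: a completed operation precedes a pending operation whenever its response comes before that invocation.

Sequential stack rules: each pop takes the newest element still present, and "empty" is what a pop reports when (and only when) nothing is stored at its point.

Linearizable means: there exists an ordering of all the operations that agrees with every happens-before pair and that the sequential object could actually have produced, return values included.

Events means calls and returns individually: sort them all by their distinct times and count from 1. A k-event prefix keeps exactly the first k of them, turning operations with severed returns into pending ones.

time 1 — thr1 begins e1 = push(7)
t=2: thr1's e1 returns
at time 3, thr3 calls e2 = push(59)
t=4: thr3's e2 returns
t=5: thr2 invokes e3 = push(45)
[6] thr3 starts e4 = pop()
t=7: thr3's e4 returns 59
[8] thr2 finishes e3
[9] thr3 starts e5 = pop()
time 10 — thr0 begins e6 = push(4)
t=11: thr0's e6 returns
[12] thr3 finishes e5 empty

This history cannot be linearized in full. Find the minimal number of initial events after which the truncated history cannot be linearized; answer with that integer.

one valid order for events 1..11 is e1, e2, e4, e3, e5, e6:
1. e1 push(7), leaving stack <7>
2. e2 push(59), leaving stack <7,59>
3. e4 pop() → 59, leaving stack <7>
4. e3 push(45), leaving stack <7,45>
5. e5 pop() (pending, included), leaving stack <7>
6. e6 push(4), leaving stack <7,4>
adding event 12 (e5 responds at 12) leaves no legal real-time order
one such order, e1, e2, e3, e4, e5, e6, breaks at step 4 where e4 pop() → 59 is illegal
one such order, e1, e2, e3, e4, e6, e5, breaks at step 4 where e4 pop() → 59 is illegal

12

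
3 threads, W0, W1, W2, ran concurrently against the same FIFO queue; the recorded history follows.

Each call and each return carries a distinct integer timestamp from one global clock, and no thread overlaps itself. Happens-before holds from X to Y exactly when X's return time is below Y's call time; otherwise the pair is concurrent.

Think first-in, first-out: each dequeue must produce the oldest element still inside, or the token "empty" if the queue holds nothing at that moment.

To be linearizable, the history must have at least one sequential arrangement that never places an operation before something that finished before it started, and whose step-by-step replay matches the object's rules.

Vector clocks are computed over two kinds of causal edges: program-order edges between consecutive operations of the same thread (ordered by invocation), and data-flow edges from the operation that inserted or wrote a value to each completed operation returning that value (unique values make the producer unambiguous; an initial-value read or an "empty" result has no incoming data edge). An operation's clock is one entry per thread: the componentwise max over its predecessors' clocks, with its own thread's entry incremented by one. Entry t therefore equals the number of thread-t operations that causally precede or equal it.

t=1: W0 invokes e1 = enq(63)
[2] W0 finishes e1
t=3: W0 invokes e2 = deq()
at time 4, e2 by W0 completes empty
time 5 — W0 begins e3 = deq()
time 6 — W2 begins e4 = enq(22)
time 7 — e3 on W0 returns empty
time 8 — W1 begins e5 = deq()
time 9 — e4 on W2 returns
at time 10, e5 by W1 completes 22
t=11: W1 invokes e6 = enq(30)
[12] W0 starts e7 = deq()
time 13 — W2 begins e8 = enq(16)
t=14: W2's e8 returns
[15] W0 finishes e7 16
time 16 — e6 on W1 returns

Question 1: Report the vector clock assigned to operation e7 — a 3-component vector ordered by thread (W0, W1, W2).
Answer: (4, 0, 2)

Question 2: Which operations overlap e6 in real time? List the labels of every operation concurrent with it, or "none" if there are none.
Answer: e7, e8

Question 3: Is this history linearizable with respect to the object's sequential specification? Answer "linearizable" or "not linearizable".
events 1..3 are fine; event 4 — the response of e2 at time 4 — makes the prefix non-linearizable
the completed operations (2 total) allow one real-time order; the FIFO queue replay rejects it
take e1, e2: step 2 already fails, because e2 deq() → empty cannot occur there

not linearizable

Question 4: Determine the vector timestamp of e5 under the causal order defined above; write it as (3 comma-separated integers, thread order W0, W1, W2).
Answer: (0, 1, 1)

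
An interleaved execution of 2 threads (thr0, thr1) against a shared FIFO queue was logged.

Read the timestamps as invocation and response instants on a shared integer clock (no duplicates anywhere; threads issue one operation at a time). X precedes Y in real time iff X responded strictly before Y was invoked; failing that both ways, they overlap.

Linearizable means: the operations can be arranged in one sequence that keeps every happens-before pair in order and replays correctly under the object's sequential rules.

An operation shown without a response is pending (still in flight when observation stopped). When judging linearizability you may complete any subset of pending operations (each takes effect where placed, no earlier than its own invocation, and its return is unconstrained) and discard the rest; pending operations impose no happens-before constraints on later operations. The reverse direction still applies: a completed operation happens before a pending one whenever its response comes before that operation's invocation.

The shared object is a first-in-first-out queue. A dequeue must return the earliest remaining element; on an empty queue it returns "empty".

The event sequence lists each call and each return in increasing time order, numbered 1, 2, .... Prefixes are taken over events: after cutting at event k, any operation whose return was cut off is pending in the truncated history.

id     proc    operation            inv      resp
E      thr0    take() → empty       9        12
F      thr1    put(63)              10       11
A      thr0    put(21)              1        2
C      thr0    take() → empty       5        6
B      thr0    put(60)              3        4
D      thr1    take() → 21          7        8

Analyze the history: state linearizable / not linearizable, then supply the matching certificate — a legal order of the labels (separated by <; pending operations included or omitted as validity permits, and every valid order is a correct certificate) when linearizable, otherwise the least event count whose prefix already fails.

not linearizable — minimal violating prefix: 6 events

events 1..5 are fine; event 6 — the response of C at time 6 — makes the prefix non-linearizable
a single order respects real time; the 3 completed FIFO queue operations fail replay along it
e.g. A, B, C: illegal at step 3, since C take() → empty cannot apply there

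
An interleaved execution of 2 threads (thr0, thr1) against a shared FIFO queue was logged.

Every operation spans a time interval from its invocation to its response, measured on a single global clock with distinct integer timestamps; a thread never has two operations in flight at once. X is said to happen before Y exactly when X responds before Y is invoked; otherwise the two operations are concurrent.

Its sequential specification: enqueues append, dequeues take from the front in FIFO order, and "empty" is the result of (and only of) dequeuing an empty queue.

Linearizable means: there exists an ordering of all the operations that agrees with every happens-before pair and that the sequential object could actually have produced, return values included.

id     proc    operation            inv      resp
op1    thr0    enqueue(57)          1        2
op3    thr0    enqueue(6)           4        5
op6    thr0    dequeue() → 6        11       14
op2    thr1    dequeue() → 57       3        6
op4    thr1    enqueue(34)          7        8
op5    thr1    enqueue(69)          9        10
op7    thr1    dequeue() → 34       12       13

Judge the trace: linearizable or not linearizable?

a witness: op1, op2, op3, op4, op5, op6, op7
step 1: op1 enqueue(57) — queue <57>
step 2: op2 dequeue() → 57 — queue <>
step 3: op3 enqueue(6) — queue <6>
step 4: op4 enqueue(34) — queue <6,34>
step 5: op5 enqueue(69) — queue <6,34,69>
step 6: op6 dequeue() → 6 — queue <34,69>
step 7: op7 dequeue() → 34 — queue <69>

linearizable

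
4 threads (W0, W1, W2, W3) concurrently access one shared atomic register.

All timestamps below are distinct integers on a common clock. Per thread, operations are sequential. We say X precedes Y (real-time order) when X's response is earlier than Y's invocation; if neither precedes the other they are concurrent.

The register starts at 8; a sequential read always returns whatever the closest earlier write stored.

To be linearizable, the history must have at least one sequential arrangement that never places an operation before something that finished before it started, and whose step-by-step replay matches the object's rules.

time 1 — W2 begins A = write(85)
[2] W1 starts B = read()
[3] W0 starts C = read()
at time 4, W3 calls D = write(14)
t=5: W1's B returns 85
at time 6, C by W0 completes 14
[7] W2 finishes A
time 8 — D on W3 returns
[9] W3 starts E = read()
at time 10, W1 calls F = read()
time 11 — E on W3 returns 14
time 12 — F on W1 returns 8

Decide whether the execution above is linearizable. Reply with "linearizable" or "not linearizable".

not linearizable

cut after 11 events: linearizable; cut after 12 events (F responds, time 12): not linearizable
all 48 real-time-respecting orders fail — 6 completed atomic register operations, no legal replay
e.g. A, B, C, D, E, F: illegal at step 3, since C read() → 14 cannot apply there
e.g. A, B, C, D, F, E: illegal at step 3, since C read() → 14 cannot apply there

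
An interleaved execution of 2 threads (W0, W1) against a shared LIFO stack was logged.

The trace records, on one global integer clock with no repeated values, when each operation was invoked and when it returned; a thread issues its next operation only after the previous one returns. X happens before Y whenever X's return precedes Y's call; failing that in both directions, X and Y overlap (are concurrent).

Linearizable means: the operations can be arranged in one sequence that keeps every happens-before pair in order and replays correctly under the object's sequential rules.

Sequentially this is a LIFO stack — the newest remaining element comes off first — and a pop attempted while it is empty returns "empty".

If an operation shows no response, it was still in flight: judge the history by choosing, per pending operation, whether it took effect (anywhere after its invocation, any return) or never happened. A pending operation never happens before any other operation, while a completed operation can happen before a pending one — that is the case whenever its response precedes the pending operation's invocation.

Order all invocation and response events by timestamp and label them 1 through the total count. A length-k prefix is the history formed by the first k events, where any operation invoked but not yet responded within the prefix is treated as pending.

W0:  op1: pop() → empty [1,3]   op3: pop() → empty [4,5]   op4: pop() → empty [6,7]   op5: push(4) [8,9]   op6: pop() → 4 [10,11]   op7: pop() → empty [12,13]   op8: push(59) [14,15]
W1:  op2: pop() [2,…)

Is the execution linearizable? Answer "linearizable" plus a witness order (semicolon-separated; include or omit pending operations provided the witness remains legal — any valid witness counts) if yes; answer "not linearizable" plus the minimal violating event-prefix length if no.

linearizable — witness: op1; op2; op3; op4; op5; op6; op7; op8

step 1: op1 pop() → empty — stack <>
step 2: op2 pop() (pending, included) — stack <>
step 3: op3 pop() → empty — stack <>
step 4: op4 pop() → empty — stack <>
step 5: op5 push(4) — stack <4>
step 6: op6 pop() → 4 — stack <>
step 7: op7 pop() → empty — stack <>
step 8: op8 push(59) — stack <59>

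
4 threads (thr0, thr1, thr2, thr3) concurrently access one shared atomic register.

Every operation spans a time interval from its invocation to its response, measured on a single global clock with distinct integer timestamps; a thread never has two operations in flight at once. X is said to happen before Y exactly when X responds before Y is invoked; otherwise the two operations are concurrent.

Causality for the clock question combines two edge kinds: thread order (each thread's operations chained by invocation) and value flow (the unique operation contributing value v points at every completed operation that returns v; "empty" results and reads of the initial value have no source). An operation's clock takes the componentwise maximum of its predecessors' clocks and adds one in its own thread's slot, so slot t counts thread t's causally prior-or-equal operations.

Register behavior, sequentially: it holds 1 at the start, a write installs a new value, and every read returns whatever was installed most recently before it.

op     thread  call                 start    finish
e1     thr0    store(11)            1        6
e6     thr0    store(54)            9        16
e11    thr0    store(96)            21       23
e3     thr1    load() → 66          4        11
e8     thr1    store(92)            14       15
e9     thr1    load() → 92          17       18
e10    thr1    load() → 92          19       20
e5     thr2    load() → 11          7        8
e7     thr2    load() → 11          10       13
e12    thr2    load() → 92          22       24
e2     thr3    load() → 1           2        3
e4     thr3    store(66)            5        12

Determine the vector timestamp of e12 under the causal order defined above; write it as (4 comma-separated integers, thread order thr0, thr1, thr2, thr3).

root op e2, invoked 2: fresh clock plus thr3's own tick → (0, 0, 0, 1)
root op e1, invoked 1: fresh clock plus thr0's own tick → (1, 0, 0, 0)
invoked at 5, e4 merges VC(e2)=(0, 0, 0, 1) and bumps thr3's slot → (0, 0, 0, 2)
invoked at 7, e5 merges VC(e1)=(1, 0, 0, 0) and bumps thr2's slot → (1, 0, 1, 0)
invoked at 9, e6 merges VC(e1)=(1, 0, 0, 0) and bumps thr0's slot → (2, 0, 0, 0)
invoked at 4, e3 merges VC(e4)=(0, 0, 0, 2) and bumps thr1's slot → (0, 1, 0, 2)
invoked at 10, e7 merges VC(e1)=(1, 0, 0, 0), VC(e5)=(1, 0, 1, 0) and bumps thr2's slot → (1, 0, 2, 0)
invoked at 21, e11 merges VC(e6)=(2, 0, 0, 0) and bumps thr0's slot → (3, 0, 0, 0)
invoked at 14, e8 merges VC(e3)=(0, 1, 0, 2) and bumps thr1's slot → (0, 2, 0, 2)
invoked at 17, e9 merges VC(e8)=(0, 2, 0, 2) and bumps thr1's slot → (0, 3, 0, 2)
invoked at 19, e10 merges VC(e8)=(0, 2, 0, 2), VC(e9)=(0, 3, 0, 2) and bumps thr1's slot → (0, 4, 0, 2)
invoked at 22, e12 merges VC(e7)=(1, 0, 2, 0), VC(e8)=(0, 2, 0, 2) and bumps thr2's slot → (1, 2, 3, 2)
target: VC(e12) = (1, 2, 3, 2)

(1, 2, 3, 2)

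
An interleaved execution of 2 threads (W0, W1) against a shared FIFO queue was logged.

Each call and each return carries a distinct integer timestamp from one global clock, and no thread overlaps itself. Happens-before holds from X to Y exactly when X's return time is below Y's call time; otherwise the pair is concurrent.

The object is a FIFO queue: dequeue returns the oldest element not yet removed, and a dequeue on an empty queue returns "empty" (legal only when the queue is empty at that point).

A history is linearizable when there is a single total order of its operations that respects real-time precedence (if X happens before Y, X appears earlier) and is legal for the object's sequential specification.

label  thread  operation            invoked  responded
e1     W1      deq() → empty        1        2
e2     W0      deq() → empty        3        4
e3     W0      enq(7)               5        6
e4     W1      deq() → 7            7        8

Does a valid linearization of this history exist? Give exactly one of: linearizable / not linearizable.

linearizable

witness order: e1, e2, e3, e4
step 1: e1 deq() → empty — queue <>
step 2: e2 deq() → empty — queue <>
step 3: e3 enq(7) — queue <7>
step 4: e4 deq() → 7 — queue <>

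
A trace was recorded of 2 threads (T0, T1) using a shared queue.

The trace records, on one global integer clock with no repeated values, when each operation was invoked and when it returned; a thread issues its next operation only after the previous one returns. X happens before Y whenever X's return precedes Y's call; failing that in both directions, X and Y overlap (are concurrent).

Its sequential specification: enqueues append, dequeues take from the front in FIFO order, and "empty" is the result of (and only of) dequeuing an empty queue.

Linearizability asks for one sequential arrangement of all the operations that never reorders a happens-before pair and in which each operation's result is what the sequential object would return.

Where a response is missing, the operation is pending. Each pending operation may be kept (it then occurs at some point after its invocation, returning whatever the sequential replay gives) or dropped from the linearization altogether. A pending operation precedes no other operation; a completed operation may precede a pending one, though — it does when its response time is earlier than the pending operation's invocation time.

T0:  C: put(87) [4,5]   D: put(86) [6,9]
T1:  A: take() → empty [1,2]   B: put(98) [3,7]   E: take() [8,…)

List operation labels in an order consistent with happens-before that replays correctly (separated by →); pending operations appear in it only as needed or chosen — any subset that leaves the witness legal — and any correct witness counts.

A → B → C → D

step 1: A take() → empty — queue <>
step 2: B put(98) — queue <98>
step 3: C put(87) — queue <98,87>
step 4: D put(86) — queue <98,87,86>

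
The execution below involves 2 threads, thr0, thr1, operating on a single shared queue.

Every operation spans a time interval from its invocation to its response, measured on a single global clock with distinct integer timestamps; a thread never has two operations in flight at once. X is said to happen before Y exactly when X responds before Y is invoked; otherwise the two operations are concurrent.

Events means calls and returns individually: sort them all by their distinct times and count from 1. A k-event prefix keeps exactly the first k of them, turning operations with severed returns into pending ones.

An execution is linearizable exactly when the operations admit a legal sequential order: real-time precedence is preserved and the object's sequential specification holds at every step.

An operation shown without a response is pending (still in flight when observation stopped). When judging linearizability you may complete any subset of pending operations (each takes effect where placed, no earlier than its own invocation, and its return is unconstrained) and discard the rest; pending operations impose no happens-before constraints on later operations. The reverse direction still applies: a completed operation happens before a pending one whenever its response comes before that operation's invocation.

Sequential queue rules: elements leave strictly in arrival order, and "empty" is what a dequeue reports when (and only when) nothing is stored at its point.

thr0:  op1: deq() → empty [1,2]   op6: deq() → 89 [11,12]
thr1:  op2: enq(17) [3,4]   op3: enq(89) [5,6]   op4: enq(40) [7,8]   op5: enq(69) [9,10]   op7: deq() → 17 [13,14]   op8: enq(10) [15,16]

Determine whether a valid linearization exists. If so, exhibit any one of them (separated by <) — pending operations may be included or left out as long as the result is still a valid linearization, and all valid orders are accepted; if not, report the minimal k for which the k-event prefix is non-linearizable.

the violation lands at event 12, op6's response at time 12: events 1..11 linearize, events 1..12 do not
exactly one order of the 6 completed ops respects real time; the queue replay fails
take op1, op2, op3, op4, op5, op6: step 6 already fails, because op6 deq() → 89 cannot occur there

not linearizable — minimal violating prefix: 12 events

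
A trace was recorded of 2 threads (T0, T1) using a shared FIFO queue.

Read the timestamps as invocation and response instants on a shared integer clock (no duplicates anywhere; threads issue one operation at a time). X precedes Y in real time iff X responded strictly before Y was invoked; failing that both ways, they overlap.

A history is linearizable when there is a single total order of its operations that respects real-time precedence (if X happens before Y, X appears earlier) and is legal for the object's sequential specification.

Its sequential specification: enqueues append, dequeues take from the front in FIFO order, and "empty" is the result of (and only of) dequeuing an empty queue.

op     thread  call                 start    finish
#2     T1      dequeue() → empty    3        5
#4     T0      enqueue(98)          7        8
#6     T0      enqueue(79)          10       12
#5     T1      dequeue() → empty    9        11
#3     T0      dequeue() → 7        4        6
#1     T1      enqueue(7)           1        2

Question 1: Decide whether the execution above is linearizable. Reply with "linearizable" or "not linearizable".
already the first 11 events (up to #5's response at time 11) admit no linearization; the first 10 still do
all 2 real-time-respecting orders fail — 5 completed FIFO queue operations, no legal replay
completion choices over the 1 pending operation (#6) were checked; none helps
for example #1, #2, #3, #4, #5 (pending dropped) fails at step 2: #2 dequeue() → empty is not legal there
for example #1, #3, #2, #4, #5 (pending dropped) fails at step 5: #5 dequeue() → empty is not legal there

not linearizable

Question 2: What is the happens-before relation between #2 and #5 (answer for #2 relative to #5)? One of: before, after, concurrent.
Answer: before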